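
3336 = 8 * 417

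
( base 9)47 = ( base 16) 2b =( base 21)21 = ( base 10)43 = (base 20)23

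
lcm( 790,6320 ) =6320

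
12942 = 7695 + 5247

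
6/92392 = 3/46196=0.00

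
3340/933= 3340/933  =  3.58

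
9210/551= 16 + 394/551 = 16.72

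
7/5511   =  7/5511 = 0.00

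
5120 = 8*640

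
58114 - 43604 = 14510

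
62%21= 20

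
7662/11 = 696 +6/11 = 696.55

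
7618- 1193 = 6425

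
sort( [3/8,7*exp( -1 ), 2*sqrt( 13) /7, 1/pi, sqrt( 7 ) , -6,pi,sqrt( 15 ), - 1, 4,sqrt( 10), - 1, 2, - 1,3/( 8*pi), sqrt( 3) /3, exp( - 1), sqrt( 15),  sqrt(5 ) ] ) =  [  -  6, - 1,- 1, - 1,3/(8*pi), 1/pi,exp( - 1 ),  3/8,sqrt (3 ) /3, 2*sqrt( 13 )/7, 2,sqrt(5),7*exp( - 1 ), sqrt(7) , pi , sqrt (10 ), sqrt (15 ), sqrt( 15 ), 4] 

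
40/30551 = 40/30551 = 0.00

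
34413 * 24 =825912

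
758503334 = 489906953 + 268596381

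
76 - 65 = 11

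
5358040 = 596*8990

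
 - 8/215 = - 8/215  =  - 0.04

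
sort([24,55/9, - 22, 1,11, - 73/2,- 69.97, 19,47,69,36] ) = [ - 69.97, - 73/2, - 22, 1, 55/9,11, 19,24,36, 47, 69 ]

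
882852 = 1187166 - 304314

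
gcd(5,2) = 1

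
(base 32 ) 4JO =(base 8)11170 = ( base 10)4728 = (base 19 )d1g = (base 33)4B9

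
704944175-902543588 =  - 197599413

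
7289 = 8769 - 1480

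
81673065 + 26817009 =108490074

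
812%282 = 248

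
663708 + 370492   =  1034200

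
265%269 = 265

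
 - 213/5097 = -1 + 1628/1699 =- 0.04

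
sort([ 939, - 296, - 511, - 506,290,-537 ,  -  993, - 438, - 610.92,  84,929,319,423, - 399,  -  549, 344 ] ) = [- 993,- 610.92, - 549, - 537, - 511, - 506 , - 438,- 399, - 296 , 84,290,319,344, 423,929, 939]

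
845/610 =1 + 47/122 = 1.39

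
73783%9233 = 9152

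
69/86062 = 69/86062  =  0.00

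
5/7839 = 5/7839 = 0.00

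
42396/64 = 10599/16 = 662.44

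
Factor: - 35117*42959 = - 1508591203  =  - 7^1* 17^1* 19^2*35117^1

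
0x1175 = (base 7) 16013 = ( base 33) 43E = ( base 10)4469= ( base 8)10565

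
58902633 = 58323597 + 579036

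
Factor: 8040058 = 2^1*13^1*109^1*2837^1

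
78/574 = 39/287 = 0.14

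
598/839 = 598/839 = 0.71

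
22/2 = 11 = 11.00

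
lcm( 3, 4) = 12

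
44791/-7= -44791/7 = - 6398.71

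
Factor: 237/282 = 2^( - 1 ) * 47^( - 1) *79^1 = 79/94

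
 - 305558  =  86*( - 3553)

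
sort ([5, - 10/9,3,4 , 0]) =[ - 10/9 , 0,3, 4, 5 ]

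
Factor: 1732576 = 2^5*29^1*1867^1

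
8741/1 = 8741  =  8741.00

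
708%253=202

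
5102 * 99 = 505098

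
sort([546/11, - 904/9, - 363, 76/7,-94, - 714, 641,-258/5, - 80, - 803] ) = [  -  803, - 714, - 363,-904/9, - 94 , - 80, - 258/5,76/7,546/11 , 641 ]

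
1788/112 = 15+27/28 = 15.96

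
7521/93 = 2507/31=80.87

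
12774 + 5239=18013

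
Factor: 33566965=5^1*6713393^1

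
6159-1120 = 5039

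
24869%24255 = 614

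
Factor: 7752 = 2^3*3^1* 17^1*19^1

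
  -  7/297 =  - 1 + 290/297 =- 0.02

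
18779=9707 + 9072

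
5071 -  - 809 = 5880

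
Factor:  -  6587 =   -  7^1*941^1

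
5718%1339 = 362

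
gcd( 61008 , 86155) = 1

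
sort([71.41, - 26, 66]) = [ - 26, 66,71.41] 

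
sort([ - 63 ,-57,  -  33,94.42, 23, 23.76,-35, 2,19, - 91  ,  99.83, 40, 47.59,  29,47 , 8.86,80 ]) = [ - 91, - 63, - 57, - 35, - 33,  2, 8.86, 19, 23, 23.76, 29 , 40,  47,47.59,80,94.42, 99.83]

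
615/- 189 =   -  205/63 = - 3.25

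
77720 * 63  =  4896360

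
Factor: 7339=41^1*179^1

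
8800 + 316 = 9116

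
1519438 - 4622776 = -3103338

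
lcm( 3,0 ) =0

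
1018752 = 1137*896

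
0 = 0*8391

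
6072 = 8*759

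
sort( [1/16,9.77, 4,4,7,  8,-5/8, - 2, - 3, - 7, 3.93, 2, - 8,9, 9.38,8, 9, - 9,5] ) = [ - 9, - 8, - 7,-3, - 2, - 5/8,  1/16,2, 3.93, 4,4, 5,7 , 8,8, 9, 9,9.38 , 9.77]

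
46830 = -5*( - 9366)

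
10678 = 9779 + 899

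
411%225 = 186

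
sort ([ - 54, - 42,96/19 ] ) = [-54,- 42, 96/19 ] 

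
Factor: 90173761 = 31^1*73^1*39847^1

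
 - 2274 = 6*( - 379) 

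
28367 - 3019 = 25348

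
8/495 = 8/495 = 0.02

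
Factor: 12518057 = 12518057^1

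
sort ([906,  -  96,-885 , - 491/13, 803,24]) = [-885,-96,-491/13,24, 803, 906]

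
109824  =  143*768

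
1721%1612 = 109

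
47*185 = 8695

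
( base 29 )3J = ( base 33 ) 37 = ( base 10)106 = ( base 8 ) 152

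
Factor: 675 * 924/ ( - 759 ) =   -  2^2 * 3^3*5^2*7^1*23^( - 1) = -18900/23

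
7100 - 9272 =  - 2172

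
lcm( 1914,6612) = 72732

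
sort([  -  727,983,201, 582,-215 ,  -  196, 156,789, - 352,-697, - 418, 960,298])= [ - 727, - 697, - 418, - 352, - 215,  -  196, 156, 201,298,582, 789,960 , 983]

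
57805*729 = 42139845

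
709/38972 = 709/38972 = 0.02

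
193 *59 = 11387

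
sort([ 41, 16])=[16, 41] 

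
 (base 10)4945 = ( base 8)11521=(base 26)785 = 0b1001101010001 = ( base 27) 6l4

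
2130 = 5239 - 3109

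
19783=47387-27604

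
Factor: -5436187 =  -5436187^1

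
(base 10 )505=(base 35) EF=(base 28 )i1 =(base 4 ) 13321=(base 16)1f9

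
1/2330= 1/2330 = 0.00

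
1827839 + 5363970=7191809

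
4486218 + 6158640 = 10644858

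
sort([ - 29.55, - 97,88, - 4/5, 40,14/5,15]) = [ - 97,-29.55  ,-4/5, 14/5,15, 40,88 ] 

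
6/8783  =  6/8783 = 0.00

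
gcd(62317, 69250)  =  1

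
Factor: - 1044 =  - 2^2*3^2 * 29^1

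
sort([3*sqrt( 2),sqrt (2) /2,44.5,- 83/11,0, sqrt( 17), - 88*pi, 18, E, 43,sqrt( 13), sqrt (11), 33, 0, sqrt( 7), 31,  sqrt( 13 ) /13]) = [ -88*pi, - 83/11,  0, 0, sqrt(13)/13 , sqrt(2 )/2,  sqrt(7),E, sqrt( 11 ), sqrt(13 ), sqrt(17 ),3 * sqrt(2), 18,31, 33, 43, 44.5]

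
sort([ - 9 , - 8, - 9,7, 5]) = [ - 9, - 9, - 8, 5, 7]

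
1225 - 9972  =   - 8747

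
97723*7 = 684061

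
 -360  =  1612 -1972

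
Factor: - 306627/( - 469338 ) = 2^( - 1) * 19^( - 1)*23^( - 1 )*571^1 = 571/874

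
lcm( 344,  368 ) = 15824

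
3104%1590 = 1514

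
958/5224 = 479/2612 = 0.18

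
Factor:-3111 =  - 3^1 * 17^1*61^1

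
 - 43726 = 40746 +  -84472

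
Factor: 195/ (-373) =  - 3^1* 5^1*13^1*373^(-1) 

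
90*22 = 1980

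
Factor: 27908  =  2^2*6977^1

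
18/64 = 9/32 = 0.28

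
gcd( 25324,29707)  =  487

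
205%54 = 43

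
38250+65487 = 103737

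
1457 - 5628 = -4171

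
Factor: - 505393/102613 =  - 17^1*31^1*107^( - 1) = - 527/107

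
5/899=5/899 = 0.01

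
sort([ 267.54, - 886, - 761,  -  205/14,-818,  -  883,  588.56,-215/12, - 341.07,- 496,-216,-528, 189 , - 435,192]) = [ - 886, - 883,-818,-761,- 528, - 496, - 435,  -  341.07, - 216, -215/12, - 205/14, 189,192, 267.54, 588.56]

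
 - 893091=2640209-3533300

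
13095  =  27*485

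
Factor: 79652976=2^4 * 3^1*13^1*127649^1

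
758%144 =38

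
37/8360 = 37/8360 = 0.00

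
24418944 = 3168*7708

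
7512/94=79 + 43/47   =  79.91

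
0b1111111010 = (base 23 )1l6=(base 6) 4414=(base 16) 3fa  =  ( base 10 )1018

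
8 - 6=2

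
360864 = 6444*56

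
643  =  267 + 376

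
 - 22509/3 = -7503 = - 7503.00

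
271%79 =34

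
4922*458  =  2254276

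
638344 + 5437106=6075450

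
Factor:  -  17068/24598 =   -  2^1*7^ (-2 )*17^1 = - 34/49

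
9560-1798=7762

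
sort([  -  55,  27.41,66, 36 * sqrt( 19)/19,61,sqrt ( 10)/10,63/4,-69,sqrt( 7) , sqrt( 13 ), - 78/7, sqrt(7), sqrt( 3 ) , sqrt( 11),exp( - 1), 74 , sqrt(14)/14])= [ - 69,- 55, - 78/7,sqrt( 14 ) /14, sqrt( 10)/10,exp( - 1), sqrt( 3), sqrt(7 ), sqrt(7 ),sqrt(11 ), sqrt(13),36 * sqrt( 19 ) /19, 63/4, 27.41, 61,66, 74] 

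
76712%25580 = 25552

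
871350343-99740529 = 771609814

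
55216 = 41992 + 13224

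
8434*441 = 3719394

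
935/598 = 935/598  =  1.56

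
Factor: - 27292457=  -  1753^1*15569^1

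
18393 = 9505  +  8888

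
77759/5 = 77759/5 =15551.80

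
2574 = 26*99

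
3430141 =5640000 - 2209859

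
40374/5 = 8074 +4/5 = 8074.80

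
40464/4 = 10116=10116.00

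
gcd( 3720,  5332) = 124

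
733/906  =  733/906=0.81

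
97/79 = 97/79 = 1.23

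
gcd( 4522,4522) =4522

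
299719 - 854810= - 555091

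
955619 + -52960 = 902659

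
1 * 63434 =63434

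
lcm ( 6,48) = 48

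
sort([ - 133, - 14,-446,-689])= [ - 689, - 446,- 133,-14 ] 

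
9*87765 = 789885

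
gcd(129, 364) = 1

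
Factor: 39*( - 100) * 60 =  - 2^4*3^2*5^3*13^1 = -  234000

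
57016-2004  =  55012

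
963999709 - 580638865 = 383360844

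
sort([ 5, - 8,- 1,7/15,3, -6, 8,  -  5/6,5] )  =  [ - 8, - 6,- 1 , - 5/6,7/15,3 , 5,5, 8]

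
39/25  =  1+14/25 =1.56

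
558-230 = 328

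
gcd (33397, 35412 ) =13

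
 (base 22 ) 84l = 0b111110001101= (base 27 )5cc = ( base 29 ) 4l8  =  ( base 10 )3981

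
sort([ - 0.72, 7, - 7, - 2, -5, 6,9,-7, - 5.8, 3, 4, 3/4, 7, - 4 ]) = [-7, - 7,-5.8, - 5, - 4, - 2,- 0.72, 3/4,3, 4, 6 , 7 , 7, 9]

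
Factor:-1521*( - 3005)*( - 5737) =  - 3^2 * 5^1*13^2*601^1*5737^1 = - 26221560885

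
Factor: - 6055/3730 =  - 1211/746 = -2^(-1 )*7^1*173^1*373^( - 1 )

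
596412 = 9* 66268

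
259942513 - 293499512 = -33556999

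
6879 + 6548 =13427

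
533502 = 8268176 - 7734674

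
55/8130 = 11/1626 = 0.01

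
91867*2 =183734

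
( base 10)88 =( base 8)130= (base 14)64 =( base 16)58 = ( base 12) 74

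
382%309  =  73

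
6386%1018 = 278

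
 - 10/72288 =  - 1 + 36139/36144 =- 0.00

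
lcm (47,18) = 846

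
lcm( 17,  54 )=918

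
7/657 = 7/657 = 0.01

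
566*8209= 4646294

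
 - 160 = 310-470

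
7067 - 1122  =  5945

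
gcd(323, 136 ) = 17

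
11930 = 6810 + 5120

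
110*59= 6490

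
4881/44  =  110 + 41/44 = 110.93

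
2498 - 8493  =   - 5995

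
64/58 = 32/29 = 1.10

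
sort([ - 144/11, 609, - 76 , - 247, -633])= [-633,-247,-76, - 144/11, 609]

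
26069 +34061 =60130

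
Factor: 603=3^2*67^1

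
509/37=13 + 28/37=13.76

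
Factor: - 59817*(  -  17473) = 3^1*101^1*127^1*157^1*173^1 = 1045182441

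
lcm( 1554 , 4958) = 104118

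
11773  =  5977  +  5796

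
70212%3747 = 2766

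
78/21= 26/7  =  3.71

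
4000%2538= 1462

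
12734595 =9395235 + 3339360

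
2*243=486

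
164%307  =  164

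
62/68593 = 62/68593 = 0.00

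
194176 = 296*656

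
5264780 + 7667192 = 12931972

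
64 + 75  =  139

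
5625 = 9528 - 3903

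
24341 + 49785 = 74126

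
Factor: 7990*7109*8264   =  469402720240 = 2^4*  5^1*17^1 * 47^1*1033^1 * 7109^1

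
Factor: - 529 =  - 23^2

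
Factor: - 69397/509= - 29^1*509^( - 1)*2393^1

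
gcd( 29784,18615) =3723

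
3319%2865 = 454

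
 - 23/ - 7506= 23/7506 = 0.00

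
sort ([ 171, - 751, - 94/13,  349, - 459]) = [ - 751, - 459 ,-94/13, 171, 349]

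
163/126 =1 + 37/126  =  1.29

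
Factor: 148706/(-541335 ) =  -2^1 * 3^( - 1 ) * 5^(  -  1 ) * 151^(  -  1) * 239^(  -  1 )*74353^1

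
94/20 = 47/10 = 4.70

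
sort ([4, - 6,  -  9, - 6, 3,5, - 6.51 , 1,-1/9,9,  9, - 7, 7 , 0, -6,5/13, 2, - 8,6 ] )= [ - 9,- 8,-7 , - 6.51, - 6,-6, - 6,-1/9,0, 5/13, 1, 2, 3,4,5, 6, 7,9, 9]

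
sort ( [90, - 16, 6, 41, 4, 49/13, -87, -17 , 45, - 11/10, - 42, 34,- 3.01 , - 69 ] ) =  [ - 87, - 69, - 42, - 17, - 16, - 3.01, - 11/10, 49/13, 4, 6 , 34, 41,45, 90]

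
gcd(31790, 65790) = 170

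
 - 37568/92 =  - 9392/23 = - 408.35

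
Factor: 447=3^1*149^1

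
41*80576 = 3303616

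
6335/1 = 6335 = 6335.00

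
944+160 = 1104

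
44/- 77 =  - 1 + 3/7 = - 0.57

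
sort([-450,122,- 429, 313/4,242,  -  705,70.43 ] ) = [-705, - 450, - 429,70.43,313/4 , 122, 242 ]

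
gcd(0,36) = 36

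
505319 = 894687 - 389368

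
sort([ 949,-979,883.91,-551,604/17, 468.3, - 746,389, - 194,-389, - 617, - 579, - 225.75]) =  [  -  979,  -  746, - 617, -579, -551, - 389,-225.75, - 194, 604/17,389, 468.3,  883.91, 949 ] 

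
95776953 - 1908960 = 93867993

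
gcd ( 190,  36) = 2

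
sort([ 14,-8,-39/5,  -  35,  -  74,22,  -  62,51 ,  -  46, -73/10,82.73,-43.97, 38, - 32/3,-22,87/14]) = [ - 74,  -  62, - 46, - 43.97, - 35, - 22,-32/3, -8,-39/5, - 73/10, 87/14, 14,22,38,51, 82.73 ]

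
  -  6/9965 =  - 6/9965 = -0.00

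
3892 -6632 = - 2740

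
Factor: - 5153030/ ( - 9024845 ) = 2^1*251^1*263^( - 1 )*2053^1*6863^( - 1 )= 1030606/1804969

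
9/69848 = 9/69848 = 0.00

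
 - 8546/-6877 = 1 + 1669/6877 =1.24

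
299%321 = 299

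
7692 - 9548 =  - 1856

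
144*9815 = 1413360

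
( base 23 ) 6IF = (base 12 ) 2103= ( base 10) 3603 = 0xE13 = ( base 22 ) 79H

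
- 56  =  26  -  82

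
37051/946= 39+157/946 = 39.17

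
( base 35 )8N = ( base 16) 12f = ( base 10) 303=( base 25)C3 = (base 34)8v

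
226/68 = 113/34 = 3.32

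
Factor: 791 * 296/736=29267/92  =  2^( -2)*7^1 * 23^( - 1)*37^1*113^1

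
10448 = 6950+3498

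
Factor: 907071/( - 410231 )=- 3^1*11^1*27487^1*410231^( - 1 )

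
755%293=169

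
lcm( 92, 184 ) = 184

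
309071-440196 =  - 131125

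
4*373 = 1492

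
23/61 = 23/61 = 0.38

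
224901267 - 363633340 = - 138732073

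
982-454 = 528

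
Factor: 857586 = 2^1*3^1*37^1 * 3863^1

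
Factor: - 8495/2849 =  - 5^1*7^( - 1)*11^( - 1 )*37^( - 1)*1699^1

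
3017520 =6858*440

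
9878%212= 126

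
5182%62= 36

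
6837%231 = 138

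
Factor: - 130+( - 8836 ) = -2^1*4483^1  =  -8966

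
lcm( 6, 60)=60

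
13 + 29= 42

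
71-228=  - 157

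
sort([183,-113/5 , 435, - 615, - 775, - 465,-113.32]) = [-775, - 615, - 465,- 113.32, - 113/5,183, 435]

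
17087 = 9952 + 7135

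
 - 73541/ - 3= 73541/3 =24513.67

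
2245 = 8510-6265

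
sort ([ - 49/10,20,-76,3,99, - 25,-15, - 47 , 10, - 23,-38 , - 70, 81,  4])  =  [ - 76, - 70, - 47, - 38, - 25, - 23, - 15 , - 49/10, 3,4, 10, 20,81,99] 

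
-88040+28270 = - 59770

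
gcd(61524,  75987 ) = 9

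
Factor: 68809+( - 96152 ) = -27343 = - 37^1*739^1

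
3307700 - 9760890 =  - 6453190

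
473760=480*987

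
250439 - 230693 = 19746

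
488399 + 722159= 1210558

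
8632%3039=2554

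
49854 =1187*42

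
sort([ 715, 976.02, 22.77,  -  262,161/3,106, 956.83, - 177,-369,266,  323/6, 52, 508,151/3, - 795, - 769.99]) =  [ - 795, - 769.99, - 369, - 262, - 177,22.77,151/3,52,161/3, 323/6, 106,266,  508,715, 956.83, 976.02] 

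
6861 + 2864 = 9725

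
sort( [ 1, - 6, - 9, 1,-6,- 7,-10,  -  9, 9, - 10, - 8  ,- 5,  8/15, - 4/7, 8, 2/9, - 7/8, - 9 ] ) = [-10, - 10,-9 ,-9,-9, - 8, - 7, - 6,-6, - 5,  -  7/8,  -  4/7,2/9, 8/15,1,1, 8 , 9] 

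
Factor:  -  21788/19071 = -1676/1467=-2^2*3^ ( - 2)*163^( - 1 ) * 419^1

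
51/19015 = 51/19015 = 0.00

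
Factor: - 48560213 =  - 13^1*3735401^1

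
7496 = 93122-85626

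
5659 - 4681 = 978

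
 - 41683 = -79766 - - 38083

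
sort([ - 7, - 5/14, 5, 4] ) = [ - 7,  -  5/14 , 4, 5 ] 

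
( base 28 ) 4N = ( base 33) 43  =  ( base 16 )87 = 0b10000111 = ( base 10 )135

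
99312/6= 16552=16552.00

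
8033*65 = 522145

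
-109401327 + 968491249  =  859089922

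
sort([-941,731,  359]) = [ -941, 359,731 ]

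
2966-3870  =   - 904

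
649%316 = 17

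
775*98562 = 76385550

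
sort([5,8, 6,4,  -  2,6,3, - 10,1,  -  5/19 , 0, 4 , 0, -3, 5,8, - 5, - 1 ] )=[ - 10, -5 , - 3,  -  2,-1, - 5/19,0,0, 1, 3,4,4,  5, 5,6, 6, 8,8]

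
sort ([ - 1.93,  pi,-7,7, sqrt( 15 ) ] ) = [ - 7,-1.93, pi, sqrt (15 ),7]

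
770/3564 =35/162  =  0.22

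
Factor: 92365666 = 2^1*46182833^1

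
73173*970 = 70977810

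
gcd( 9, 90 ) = 9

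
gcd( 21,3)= 3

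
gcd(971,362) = 1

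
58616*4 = 234464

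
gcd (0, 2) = 2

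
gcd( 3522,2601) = 3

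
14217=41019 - 26802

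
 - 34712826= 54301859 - 89014685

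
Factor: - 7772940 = -2^2*3^2*5^1*7^1*31^1*199^1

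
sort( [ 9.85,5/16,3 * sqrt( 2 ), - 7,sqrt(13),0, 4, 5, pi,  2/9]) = [-7 , 0,  2/9, 5/16,pi, sqrt( 13 ), 4, 3*sqrt(2 ),5, 9.85 ]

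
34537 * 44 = 1519628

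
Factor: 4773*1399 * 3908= 2^2*3^1*37^1*43^1*977^1*1399^1 = 26095384716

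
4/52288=1/13072 = 0.00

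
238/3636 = 119/1818   =  0.07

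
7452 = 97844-90392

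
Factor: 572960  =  2^5*5^1*3581^1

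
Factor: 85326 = 2^1*  3^1* 14221^1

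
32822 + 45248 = 78070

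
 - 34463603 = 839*( - 41077)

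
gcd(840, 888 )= 24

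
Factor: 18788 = 2^2*7^1*11^1*61^1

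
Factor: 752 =2^4 * 47^1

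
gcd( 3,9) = 3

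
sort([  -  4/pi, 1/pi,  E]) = [ - 4/pi, 1/pi, E]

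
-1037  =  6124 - 7161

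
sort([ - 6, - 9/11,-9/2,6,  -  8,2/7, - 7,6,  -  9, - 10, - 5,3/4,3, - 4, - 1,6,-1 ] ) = [-10,  -  9, - 8, - 7,-6,-5, - 9/2 ,-4, - 1,-1, - 9/11,2/7,  3/4,3,6,6,6]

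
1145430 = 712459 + 432971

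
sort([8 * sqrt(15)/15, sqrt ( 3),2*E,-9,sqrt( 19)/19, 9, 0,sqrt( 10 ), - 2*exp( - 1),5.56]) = [ - 9,-2*exp ( - 1),0, sqrt( 19 ) /19, sqrt( 3), 8*sqrt( 15)/15,sqrt(10), 2 *E, 5.56, 9]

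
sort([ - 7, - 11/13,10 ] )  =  [ - 7, - 11/13,  10 ] 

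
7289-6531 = 758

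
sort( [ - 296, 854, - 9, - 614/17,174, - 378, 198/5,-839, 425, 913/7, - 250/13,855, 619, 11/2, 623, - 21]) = [  -  839, - 378, - 296 ,-614/17  ,-21,  -  250/13, - 9, 11/2, 198/5,913/7,174, 425, 619, 623, 854 , 855]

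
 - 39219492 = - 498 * 78754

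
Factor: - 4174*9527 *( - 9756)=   2^3*3^2*7^1*271^1*1361^1*2087^1 = 387954149688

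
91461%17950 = 1711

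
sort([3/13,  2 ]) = [ 3/13, 2 ]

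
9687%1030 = 417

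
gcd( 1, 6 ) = 1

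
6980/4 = 1745 = 1745.00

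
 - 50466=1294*(-39 )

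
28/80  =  7/20 = 0.35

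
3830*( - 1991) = - 7625530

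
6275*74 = 464350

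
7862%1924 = 166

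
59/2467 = 59/2467 = 0.02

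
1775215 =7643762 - 5868547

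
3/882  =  1/294 = 0.00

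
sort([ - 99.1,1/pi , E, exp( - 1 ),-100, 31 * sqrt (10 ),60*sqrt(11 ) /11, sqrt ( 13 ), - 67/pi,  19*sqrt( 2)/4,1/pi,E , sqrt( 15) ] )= [-100, - 99.1,-67/pi, 1/pi, 1/pi, exp( - 1 ),  E,E,sqrt( 13 ),sqrt( 15),19 * sqrt(2)/4, 60*  sqrt( 11) /11,31*sqrt( 10) ] 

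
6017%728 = 193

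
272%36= 20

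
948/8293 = 948/8293 = 0.11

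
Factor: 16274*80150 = 2^2*5^2*7^1*79^1*103^1 * 229^1 = 1304361100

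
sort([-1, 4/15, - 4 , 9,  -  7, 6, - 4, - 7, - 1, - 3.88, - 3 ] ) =[ - 7 ,-7, - 4, -4, - 3.88, - 3, -1,-1,4/15, 6, 9 ] 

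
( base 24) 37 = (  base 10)79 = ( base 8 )117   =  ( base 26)31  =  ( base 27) 2P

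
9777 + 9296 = 19073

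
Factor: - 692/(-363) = 2^2*3^( - 1)*11^ ( - 2) * 173^1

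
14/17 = 14/17 =0.82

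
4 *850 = 3400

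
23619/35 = 23619/35 = 674.83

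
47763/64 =47763/64 = 746.30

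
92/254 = 46/127  =  0.36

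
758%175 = 58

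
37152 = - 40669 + 77821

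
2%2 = 0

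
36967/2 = 36967/2 = 18483.50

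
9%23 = 9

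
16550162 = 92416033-75865871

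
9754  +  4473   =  14227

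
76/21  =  3+13/21 =3.62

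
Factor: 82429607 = 13^1*6340739^1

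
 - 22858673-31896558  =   - 54755231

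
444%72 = 12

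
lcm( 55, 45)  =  495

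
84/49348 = 21/12337=   0.00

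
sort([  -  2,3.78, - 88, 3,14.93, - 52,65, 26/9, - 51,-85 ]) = [ - 88, - 85,-52, - 51, -2,26/9,3,3.78, 14.93, 65]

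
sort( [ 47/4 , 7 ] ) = [7,47/4]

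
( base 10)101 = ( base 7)203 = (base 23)49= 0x65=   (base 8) 145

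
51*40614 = 2071314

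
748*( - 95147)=-71169956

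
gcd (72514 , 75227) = 1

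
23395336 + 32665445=56060781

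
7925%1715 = 1065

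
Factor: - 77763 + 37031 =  - 2^2*17^1*599^1=- 40732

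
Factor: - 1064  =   - 2^3* 7^1*19^1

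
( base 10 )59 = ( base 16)3B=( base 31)1s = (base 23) 2D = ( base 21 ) 2H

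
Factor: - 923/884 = - 2^(-2)*17^(-1 )*71^1 = - 71/68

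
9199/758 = 12 + 103/758 = 12.14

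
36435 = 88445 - 52010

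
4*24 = 96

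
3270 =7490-4220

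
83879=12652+71227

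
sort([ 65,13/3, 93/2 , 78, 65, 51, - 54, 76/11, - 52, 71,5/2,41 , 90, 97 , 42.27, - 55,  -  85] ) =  [ - 85, - 55 , - 54,-52, 5/2 , 13/3,76/11, 41,  42.27 , 93/2, 51 , 65, 65, 71,78, 90 , 97 ]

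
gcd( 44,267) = 1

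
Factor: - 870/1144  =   - 435/572 =- 2^(-2 ) *3^1*5^1*11^( - 1 )*13^( - 1 ) *29^1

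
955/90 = 10 + 11/18  =  10.61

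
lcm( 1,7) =7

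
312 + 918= 1230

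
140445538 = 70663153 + 69782385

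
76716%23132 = 7320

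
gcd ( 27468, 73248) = 9156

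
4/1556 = 1/389 = 0.00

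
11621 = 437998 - 426377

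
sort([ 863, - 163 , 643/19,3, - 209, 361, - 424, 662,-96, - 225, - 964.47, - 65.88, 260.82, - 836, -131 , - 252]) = [ - 964.47,-836, - 424, - 252, - 225,-209, - 163, - 131, - 96,- 65.88,3,643/19, 260.82, 361,662,863]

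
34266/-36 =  - 5711/6 = -951.83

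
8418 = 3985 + 4433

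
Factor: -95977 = - 7^1*13711^1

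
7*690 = 4830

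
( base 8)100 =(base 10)64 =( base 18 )3A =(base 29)26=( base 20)34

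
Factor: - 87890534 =- 2^1 *139^1*316153^1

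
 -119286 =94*( - 1269 )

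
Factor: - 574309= - 574309^1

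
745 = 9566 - 8821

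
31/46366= 31/46366 = 0.00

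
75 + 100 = 175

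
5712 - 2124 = 3588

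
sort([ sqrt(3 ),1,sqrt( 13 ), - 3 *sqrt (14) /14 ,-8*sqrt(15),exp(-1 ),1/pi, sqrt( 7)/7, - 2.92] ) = [ - 8  *sqrt (15 ), - 2.92, -3 * sqrt(14 ) /14,1/pi,exp ( - 1 ),sqrt (7 )/7,1, sqrt(3), sqrt(13 )]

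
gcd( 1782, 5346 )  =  1782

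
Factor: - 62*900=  - 2^3*3^2*5^2 *31^1 = - 55800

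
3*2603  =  7809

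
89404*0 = 0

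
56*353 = 19768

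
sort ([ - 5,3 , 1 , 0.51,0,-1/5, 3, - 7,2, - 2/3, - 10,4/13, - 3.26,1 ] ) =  [ -10, - 7, - 5, - 3.26, - 2/3, - 1/5, 0,4/13,0.51, 1,  1,  2, 3 , 3 ] 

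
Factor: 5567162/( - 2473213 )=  - 2^1*23^( - 1)*  293^( - 1 )*367^( - 1)*2783581^1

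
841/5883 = 841/5883 =0.14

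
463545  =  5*92709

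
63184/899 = 63184/899= 70.28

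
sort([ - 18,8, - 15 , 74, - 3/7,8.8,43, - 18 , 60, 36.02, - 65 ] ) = [-65, - 18 ,- 18, - 15, - 3/7,8, 8.8,36.02,43,60,74 ] 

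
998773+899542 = 1898315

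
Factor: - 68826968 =  -  2^3 * 7^2*19^1 * 9241^1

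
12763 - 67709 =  - 54946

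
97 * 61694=5984318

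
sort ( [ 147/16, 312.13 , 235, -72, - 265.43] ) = [ - 265.43,  -  72, 147/16,  235, 312.13 ]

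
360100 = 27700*13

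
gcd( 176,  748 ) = 44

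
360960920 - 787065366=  - 426104446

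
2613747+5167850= 7781597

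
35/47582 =35/47582 = 0.00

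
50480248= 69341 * 728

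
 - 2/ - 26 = 1/13 = 0.08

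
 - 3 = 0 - 3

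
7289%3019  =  1251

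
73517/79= 930 + 47/79 = 930.59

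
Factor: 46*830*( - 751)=-2^2*5^1*23^1*83^1*751^1 = - 28673180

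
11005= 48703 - 37698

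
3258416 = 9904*329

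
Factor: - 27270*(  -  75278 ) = 2052831060=2^2 * 3^3*5^1*7^1*19^1*101^1*283^1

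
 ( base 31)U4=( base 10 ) 934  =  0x3A6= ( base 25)1c9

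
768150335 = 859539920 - 91389585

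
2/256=1/128 = 0.01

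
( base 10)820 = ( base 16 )334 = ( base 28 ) 118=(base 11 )686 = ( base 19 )253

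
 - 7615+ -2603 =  - 10218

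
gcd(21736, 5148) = 572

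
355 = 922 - 567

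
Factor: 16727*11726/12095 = 4783922/295 = 2^1*5^( - 1)*11^1*13^1 * 43^1*59^ (-1)*389^1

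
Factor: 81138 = 2^1 * 3^1  *13523^1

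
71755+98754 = 170509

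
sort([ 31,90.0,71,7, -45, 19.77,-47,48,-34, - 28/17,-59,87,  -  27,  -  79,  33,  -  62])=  [  -  79, - 62,  -  59 ,- 47, - 45, - 34,- 27,  -  28/17,7, 19.77, 31, 33, 48, 71, 87, 90.0]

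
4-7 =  - 3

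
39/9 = 13/3  =  4.33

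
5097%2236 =625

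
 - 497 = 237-734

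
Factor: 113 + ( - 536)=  -423 = - 3^2*47^1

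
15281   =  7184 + 8097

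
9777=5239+4538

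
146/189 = 146/189 =0.77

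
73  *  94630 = 6907990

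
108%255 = 108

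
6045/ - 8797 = - 6045/8797 =- 0.69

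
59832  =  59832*1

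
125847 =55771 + 70076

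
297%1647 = 297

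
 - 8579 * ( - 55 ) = 471845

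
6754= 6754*1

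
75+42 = 117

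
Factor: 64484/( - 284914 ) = -2^1*7^2*433^(- 1 ) = -98/433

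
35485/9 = 3942 + 7/9 = 3942.78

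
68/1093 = 68/1093 = 0.06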